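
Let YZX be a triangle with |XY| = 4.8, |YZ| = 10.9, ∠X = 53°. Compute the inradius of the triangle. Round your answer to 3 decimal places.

1.743

Law of sines: sin Z = |XY|·sin X/|YZ| ≈ 0.35169.
Since |YZ| ≥ |XY|, only the acute value applies: ∠Z ≈ 20.59°.
Then ∠Y = 180° − ∠X − ∠Z ≈ 106.41°.
Law of sines gives |ZX| = |YZ|·sin Y/sin X ≈ 13.092.
Area = ½·|YZ|·|XY|·sin Y ≈ 25.094.
Semiperimeter s = (13.092+4.8+10.9)/2 = 14.396.
Inradius = area/s = 25.094/14.396 ≈ 1.7431.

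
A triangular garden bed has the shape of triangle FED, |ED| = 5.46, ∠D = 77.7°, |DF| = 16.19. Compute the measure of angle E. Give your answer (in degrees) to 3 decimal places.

By the law of cosines, |FE|² = |ED|² + |DF|² − 2·|ED|·|DF|·cos D = 254.27, so |FE| ≈ 15.946.
Law of cosines again: cos E = (|FE|² + |ED|² − |DF|²)/(2·|FE|·|ED|) ≈ 0.12612, so ∠E ≈ 82.75°.

∠E ≈ 82.755°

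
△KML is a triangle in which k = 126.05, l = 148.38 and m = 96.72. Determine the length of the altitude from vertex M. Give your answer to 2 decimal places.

Semiperimeter s = (126.05 + 96.72 + 148.38)/2 = 185.57.
Heron's formula: area = √(185.57·59.525·88.855·37.195) ≈ 6042.2.
The altitude from M has length 2·area/m ≈ 124.94.

124.94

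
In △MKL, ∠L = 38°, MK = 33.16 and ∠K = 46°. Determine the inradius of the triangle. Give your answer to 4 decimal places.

The third angle is ∠M = 180° − ∠K − ∠L = 96.00°.
Law of sines: KL = MK·sin M/sin L ≈ 53.566.
Law of sines: LM = MK·sin K/sin L ≈ 38.744.
Area = ½·MK·KL·sin K ≈ 638.86.
Semiperimeter s = (53.566+38.744+33.16)/2 = 62.735.
Inradius = area/s = 638.86/62.735 ≈ 10.183.

r ≈ 10.1835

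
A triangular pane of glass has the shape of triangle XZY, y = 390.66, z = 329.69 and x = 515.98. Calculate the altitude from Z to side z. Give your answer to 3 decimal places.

Semiperimeter s = (515.98 + 329.69 + 390.66)/2 = 618.17.
Heron's formula: area = √(618.17·102.19·288.48·227.51) ≈ 64387.
The altitude from Z has length 2·area/z ≈ 390.59.

390.589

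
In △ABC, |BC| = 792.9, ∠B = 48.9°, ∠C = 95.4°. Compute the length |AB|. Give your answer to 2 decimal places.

The third angle is ∠A = 180° − ∠B − ∠C = 35.70°.
Law of sines: |AB| = |BC|·sin C/sin A ≈ 1352.7.

1352.74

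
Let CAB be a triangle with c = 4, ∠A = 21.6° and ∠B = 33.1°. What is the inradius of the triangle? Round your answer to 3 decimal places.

0.465

The third angle is ∠C = 180° − ∠A − ∠B = 125.30°.
Law of sines: a = c·sin A/sin C ≈ 1.8042.
Law of sines: b = c·sin B/sin C ≈ 2.6765.
Area = ½·c·a·sin B ≈ 1.9706.
Semiperimeter s = (4+1.8042+2.6765)/2 = 4.2404.
Inradius = area/s = 1.9706/4.2404 ≈ 0.46472.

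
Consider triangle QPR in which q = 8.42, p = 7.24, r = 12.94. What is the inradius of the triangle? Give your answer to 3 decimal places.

Semiperimeter s = (8.42 + 7.24 + 12.94)/2 = 14.3.
Heron's formula: area = √(14.3·5.88·7.06·1.36) ≈ 28.414.
Inradius = area/s = 28.414/14.3 ≈ 1.987.

1.987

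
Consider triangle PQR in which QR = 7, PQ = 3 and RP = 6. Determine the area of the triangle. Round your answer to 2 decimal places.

Semiperimeter s = (7 + 6 + 3)/2 = 8.
Heron's formula: area = √(8·1·2·5) ≈ 8.9443.

area ≈ 8.94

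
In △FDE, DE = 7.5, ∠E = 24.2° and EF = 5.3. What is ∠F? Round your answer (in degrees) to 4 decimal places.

116.6200

By the law of cosines, FD² = DE² + EF² − 2·DE·EF·cos E = 11.826, so FD ≈ 3.439.
Law of cosines again: cos F = (EF² + FD² − DE²)/(2·EF·FD) ≈ -0.44807, so ∠F ≈ 116.62°.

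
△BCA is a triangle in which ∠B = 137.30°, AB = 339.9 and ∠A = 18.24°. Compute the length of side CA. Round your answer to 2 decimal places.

556.70

The third angle is ∠C = 180° − ∠A − ∠B = 24.46°.
Law of sines: CA = AB·sin B/sin C ≈ 556.7.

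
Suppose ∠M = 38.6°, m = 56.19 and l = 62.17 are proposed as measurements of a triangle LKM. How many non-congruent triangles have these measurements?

2

l·sin M = 62.17·sin(38.6°) ≈ 38.79.
Since l sin M < m < l (38.79 < 56.19 < 62.17), two triangles exist.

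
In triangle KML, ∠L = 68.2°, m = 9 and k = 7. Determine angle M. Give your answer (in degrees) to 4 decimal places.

66.3604

By the law of cosines, l² = k² + m² − 2·k·m·cos L = 83.208, so l ≈ 9.1218.
Law of cosines again: cos M = (l² + k² − m²)/(2·l·k) ≈ 0.40098, so ∠M ≈ 66.36°.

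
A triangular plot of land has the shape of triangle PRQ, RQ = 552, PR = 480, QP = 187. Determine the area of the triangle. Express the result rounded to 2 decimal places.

43789.40

Semiperimeter s = (552 + 187 + 480)/2 = 609.5.
Heron's formula: area = √(609.5·57.5·422.5·129.5) ≈ 43789.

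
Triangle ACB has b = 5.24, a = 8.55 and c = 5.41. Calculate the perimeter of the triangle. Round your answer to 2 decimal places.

Perimeter = 8.55 + 5.41 + 5.24 = 19.2.

perimeter ≈ 19.20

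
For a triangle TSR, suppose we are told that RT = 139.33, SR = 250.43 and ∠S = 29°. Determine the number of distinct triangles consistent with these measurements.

SR·sin S = 250.43·sin(29°) ≈ 121.4.
Since SR sin S < RT < SR (121.4 < 139.33 < 250.43), two triangles exist.

2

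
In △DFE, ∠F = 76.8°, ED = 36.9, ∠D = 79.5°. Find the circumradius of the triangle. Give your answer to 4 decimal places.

The third angle is ∠E = 180° − ∠D − ∠F = 23.70°.
Law of sines: FE = ED·sin D/sin F ≈ 37.267.
Law of sines: DF = ED·sin E/sin F ≈ 15.234.
Circumradius = ED/(2 sin F) ≈ 18.951.

R ≈ 18.9507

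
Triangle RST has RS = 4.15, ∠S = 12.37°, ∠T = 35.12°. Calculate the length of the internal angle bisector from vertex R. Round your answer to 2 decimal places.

The third angle is ∠R = 180° − ∠S − ∠T = 132.51°.
Law of sines: ST = RS·sin R/sin T ≈ 5.3177.
Law of sines: TR = RS·sin S/sin T ≈ 1.5454.
The bisector from R has length 2·TR·RS·cos(∠R/2)/(TR+RS) ≈ 0.90684.

0.91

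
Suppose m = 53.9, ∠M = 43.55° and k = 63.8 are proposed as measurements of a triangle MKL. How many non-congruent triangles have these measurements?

2

k·sin M = 63.8·sin(43.55°) ≈ 43.96.
Since k sin M < m < k (43.96 < 53.9 < 63.8), two triangles exist.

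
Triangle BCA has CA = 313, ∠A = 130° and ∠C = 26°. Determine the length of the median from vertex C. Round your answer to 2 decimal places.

The third angle is ∠B = 180° − ∠C − ∠A = 24.00°.
Law of sines: AB = CA·sin C/sin B ≈ 337.34.
Law of sines: BC = CA·sin A/sin B ≈ 589.5.
Median from C: ½√(2·BC² + 2·CA² − AB²) ≈ 440.78.

m_C ≈ 440.78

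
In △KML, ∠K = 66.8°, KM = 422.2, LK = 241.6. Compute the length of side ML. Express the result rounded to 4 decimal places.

395.2929

By the law of cosines, ML² = LK² + KM² − 2·LK·KM·cos K = 1.5626e+05, so ML ≈ 395.29.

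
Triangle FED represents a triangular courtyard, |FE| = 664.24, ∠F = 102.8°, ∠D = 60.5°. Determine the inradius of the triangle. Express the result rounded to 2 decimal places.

The third angle is ∠E = 180° − ∠D − ∠F = 16.70°.
Law of sines: |ED| = |FE|·sin F/sin D ≈ 744.22.
Law of sines: |DF| = |FE|·sin E/sin D ≈ 219.31.
Area = ½·|FE|·|ED|·sin E ≈ 71027.
Semiperimeter s = (744.22+219.31+664.24)/2 = 813.88.
Inradius = area/s = 71027/813.88 ≈ 87.269.

r ≈ 87.27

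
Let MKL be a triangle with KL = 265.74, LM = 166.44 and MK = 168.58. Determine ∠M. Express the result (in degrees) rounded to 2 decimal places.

∠M ≈ 104.97°

By the law of cosines, cos M = (LM² + MK² − KL²) / (2·LM·MK) ≈ -0.25832, so ∠M ≈ 104.97°.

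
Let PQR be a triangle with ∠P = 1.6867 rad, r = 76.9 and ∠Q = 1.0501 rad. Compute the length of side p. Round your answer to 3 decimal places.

The third angle is ∠R = π − ∠P − ∠Q = 0.4048 rad.
Law of sines: p = r·sin P/sin R ≈ 193.95.

193.953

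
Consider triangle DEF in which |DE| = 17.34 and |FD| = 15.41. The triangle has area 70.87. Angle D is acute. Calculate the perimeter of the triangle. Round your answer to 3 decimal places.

From area = ½·|FD|·|DE|·sin D, we get sin D = 2·area/(|FD|·|DE|) ≈ 0.53045.
Taking the acute solution, ∠D ≈ 32.04°.
Law of cosines then gives |EF| ≈ 9.2253.
Perimeter = 9.2253 + 15.41 + 17.34 = 41.975.

41.975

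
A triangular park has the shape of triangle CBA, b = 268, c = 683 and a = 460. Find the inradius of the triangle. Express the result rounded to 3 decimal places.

58.527

Semiperimeter s = (683 + 268 + 460)/2 = 705.5.
Heron's formula: area = √(705.5·22.5·437.5·245.5) ≈ 41291.
Inradius = area/s = 41291/705.5 ≈ 58.527.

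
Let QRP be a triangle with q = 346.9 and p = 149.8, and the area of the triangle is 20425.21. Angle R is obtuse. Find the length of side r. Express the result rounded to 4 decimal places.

454.9932

From area = ½·p·q·sin R, we get sin R = 2·area/(p·q) ≈ 0.78610.
Taking the obtuse solution, ∠R ≈ 128.18°.
Law of cosines then gives r ≈ 454.99.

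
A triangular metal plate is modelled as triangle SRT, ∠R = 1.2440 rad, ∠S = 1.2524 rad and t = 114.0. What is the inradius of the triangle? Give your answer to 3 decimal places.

41.046

The third angle is ∠T = π − ∠S − ∠R = 0.6452 rad.
Law of sines: s = t·sin S/sin T ≈ 180.04.
Law of sines: r = t·sin R/sin T ≈ 179.54.
Area = ½·t·s·sin R ≈ 9719.4.
Semiperimeter p = (180.04+179.54+114)/2 = 236.79.
Inradius = area/p = 9719.4/236.79 ≈ 41.046.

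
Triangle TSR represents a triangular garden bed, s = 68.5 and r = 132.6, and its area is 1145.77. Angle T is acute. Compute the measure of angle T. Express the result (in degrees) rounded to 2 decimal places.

14.61

From area = ½·s·r·sin T, we get sin T = 2·area/(s·r) ≈ 0.25229.
Taking the acute solution, ∠T ≈ 14.61°.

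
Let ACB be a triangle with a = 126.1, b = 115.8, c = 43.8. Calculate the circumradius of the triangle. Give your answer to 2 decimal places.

By the law of cosines, cos A = (c² + b² − a²) / (2·c·b) ≈ -0.05650, so ∠A ≈ 93.24°.
Circumradius = a/(2 sin A) ≈ 63.151.

R ≈ 63.15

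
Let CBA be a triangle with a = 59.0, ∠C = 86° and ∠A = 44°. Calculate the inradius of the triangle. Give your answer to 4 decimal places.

The third angle is ∠B = 180° − ∠A − ∠C = 50.00°.
Law of sines: c = a·sin C/sin A ≈ 84.727.
Law of sines: b = a·sin B/sin A ≈ 65.063.
Area = ½·a·c·sin B ≈ 1914.7.
Semiperimeter s = (84.727+65.063+59)/2 = 104.4.
Inradius = area/s = 1914.7/104.4 ≈ 18.341.

r ≈ 18.3408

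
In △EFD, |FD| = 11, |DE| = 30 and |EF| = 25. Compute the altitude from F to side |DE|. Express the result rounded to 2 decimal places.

Semiperimeter s = (11 + 30 + 25)/2 = 33.
Heron's formula: area = √(33·22·3·8) ≈ 132.
The altitude from F has length 2·area/|DE| ≈ 8.8.

h_F ≈ 8.80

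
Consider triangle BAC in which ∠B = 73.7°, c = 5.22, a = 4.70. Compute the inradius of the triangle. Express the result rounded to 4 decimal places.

By the law of cosines, b² = a² + c² − 2·a·c·cos B = 35.567, so b ≈ 5.9638.
Area = ½·a·c·sin B ≈ 11.774.
Semiperimeter s = (5.9638+4.7+5.22)/2 = 7.9419.
Inradius = area/s = 11.774/7.9419 ≈ 1.4825.

r ≈ 1.4825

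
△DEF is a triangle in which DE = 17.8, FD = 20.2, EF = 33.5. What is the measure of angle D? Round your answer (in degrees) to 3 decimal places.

∠D ≈ 123.544°

By the law of cosines, cos D = (FD² + DE² − EF²) / (2·FD·DE) ≈ -0.55258, so ∠D ≈ 123.54°.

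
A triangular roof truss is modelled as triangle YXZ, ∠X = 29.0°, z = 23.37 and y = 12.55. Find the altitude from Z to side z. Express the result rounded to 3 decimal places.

6.084

By the law of cosines, x² = z² + y² − 2·z·y·cos X = 190.62, so x ≈ 13.806.
Area = ½·z·y·sin X ≈ 71.096.
The altitude from Z has length 2·area/z ≈ 6.0844.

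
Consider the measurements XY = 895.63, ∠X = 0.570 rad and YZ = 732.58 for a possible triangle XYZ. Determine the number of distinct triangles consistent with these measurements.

XY·sin X = 895.63·sin(0.570 rad) ≈ 483.3.
Since XY sin X < YZ < XY (483.3 < 732.58 < 895.63), two triangles exist.

2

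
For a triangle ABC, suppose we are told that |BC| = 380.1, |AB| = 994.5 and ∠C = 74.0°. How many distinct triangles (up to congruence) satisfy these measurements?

|BC|·sin C = 380.1·sin(74.0°) ≈ 365.4.
Since |AB| ≥ |BC|, exactly one triangle exists.

1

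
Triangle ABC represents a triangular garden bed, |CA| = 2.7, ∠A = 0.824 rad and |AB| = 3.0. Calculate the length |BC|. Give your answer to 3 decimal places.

2.299

By the law of cosines, |BC|² = |CA|² + |AB|² − 2·|CA|·|AB|·cos A = 5.2855, so |BC| ≈ 2.299.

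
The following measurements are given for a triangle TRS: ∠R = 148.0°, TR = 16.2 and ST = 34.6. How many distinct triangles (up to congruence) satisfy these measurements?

TR·sin R = 16.2·sin(148.0°) ≈ 8.585.
Since ∠R is not acute, a triangle exists only if ST > TR; here ST > TR, so there is exactly one triangle.

1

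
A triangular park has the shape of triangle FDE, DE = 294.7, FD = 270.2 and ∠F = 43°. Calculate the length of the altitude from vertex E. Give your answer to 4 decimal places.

h_E ≈ 291.6164

Law of sines: sin E = FD·sin F/DE ≈ 0.62530.
Since DE ≥ FD, only the acute value applies: ∠E ≈ 38.70°.
Then ∠D = 180° − ∠F − ∠E ≈ 98.30°.
Law of sines gives EF = DE·sin D/sin F ≈ 427.59.
Area = ½·DE·FD·sin D ≈ 39397.
The altitude from E has length 2·area/FD ≈ 291.62.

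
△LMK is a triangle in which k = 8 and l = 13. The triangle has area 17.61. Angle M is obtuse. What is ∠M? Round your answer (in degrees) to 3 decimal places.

∠M ≈ 160.205°

From area = ½·k·l·sin M, we get sin M = 2·area/(k·l) ≈ 0.33865.
Taking the obtuse solution, ∠M ≈ 160.21°.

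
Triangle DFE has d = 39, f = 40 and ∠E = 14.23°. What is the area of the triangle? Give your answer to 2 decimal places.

area ≈ 191.74

Area = ½·d·f·sin E ≈ 191.74.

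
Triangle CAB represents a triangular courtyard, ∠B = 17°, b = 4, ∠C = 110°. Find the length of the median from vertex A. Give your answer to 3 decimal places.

7.797

The third angle is ∠A = 180° − ∠B − ∠C = 53.00°.
Law of sines: c = b·sin C/sin B ≈ 12.856.
Law of sines: a = b·sin A/sin B ≈ 10.926.
Median from A: ½√(2·b² + 2·c² − a²) ≈ 7.7971.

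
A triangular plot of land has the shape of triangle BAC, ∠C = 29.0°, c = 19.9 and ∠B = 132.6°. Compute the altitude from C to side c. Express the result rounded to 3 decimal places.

The third angle is ∠A = 180° − ∠C − ∠B = 18.40°.
Law of sines: b = c·sin B/sin C ≈ 30.215.
Law of sines: a = c·sin A/sin C ≈ 12.956.
Area = ½·c·b·sin A ≈ 94.895.
The altitude from C has length 2·area/c ≈ 9.5372.

h_C ≈ 9.537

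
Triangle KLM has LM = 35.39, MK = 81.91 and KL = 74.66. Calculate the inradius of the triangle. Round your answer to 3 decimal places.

Semiperimeter s = (35.39 + 81.91 + 74.66)/2 = 95.98.
Heron's formula: area = √(95.98·60.59·14.07·21.32) ≈ 1320.8.
Inradius = area/s = 1320.8/95.98 ≈ 13.761.

r ≈ 13.761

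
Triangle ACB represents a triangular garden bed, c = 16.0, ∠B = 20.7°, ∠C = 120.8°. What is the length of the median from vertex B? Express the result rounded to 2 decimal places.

m_B ≈ 13.58

The third angle is ∠A = 180° − ∠C − ∠B = 38.50°.
Law of sines: a = c·sin A/sin C ≈ 11.596.
Law of sines: b = c·sin B/sin C ≈ 6.5842.
Median from B: ½√(2·a² + 2·c² − b²) ≈ 13.579.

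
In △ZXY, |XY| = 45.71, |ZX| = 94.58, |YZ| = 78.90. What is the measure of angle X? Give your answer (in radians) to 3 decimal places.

∠X ≈ 0.981 rad

By the law of cosines, cos X = (|ZX|² + |XY|² − |YZ|²) / (2·|ZX|·|XY|) ≈ 0.55624, so ∠X ≈ 0.981 rad.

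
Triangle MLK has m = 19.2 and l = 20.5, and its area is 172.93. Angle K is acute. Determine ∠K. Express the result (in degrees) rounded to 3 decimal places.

∠K ≈ 61.487°

From area = ½·m·l·sin K, we get sin K = 2·area/(m·l) ≈ 0.87871.
Taking the acute solution, ∠K ≈ 61.49°.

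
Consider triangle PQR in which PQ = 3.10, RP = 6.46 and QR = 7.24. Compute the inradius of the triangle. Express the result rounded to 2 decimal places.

r ≈ 1.19

Semiperimeter s = (7.24 + 6.46 + 3.1)/2 = 8.4.
Heron's formula: area = √(8.4·1.16·1.94·5.3) ≈ 10.009.
Inradius = area/s = 10.009/8.4 ≈ 1.1916.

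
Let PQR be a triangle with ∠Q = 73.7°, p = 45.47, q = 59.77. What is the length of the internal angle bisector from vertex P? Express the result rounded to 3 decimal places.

Law of sines: sin P = p·sin Q/q ≈ 0.73017.
Since q ≥ p, only the acute value applies: ∠P ≈ 46.90°.
Then ∠R = 180° − ∠Q − ∠P ≈ 59.40°.
Law of sines gives r = q·sin R/sin Q ≈ 53.601.
The bisector from P has length 2·q·r·cos(∠P/2)/(q+r) ≈ 51.849.

51.849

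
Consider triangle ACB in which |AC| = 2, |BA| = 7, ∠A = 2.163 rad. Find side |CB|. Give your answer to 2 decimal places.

By the law of cosines, |CB|² = |BA|² + |AC|² − 2·|BA|·|AC|·cos A = 68.629, so |CB| ≈ 8.2843.

8.28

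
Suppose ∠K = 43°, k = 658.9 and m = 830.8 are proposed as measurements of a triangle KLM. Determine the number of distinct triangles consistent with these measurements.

m·sin K = 830.8·sin(43°) ≈ 566.6.
Since m sin K < k < m (566.6 < 658.9 < 830.8), two triangles exist.

2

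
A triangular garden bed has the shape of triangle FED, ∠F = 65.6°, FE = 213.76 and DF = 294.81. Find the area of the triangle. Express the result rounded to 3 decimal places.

28694.998

Area = ½·DF·FE·sin F ≈ 28695.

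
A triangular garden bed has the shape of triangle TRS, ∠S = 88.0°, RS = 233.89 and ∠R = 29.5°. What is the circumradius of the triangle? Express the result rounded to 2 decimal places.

131.84

The third angle is ∠T = 180° − ∠R − ∠S = 62.50°.
Law of sines: ST = RS·sin R/sin T ≈ 129.84.
Law of sines: TR = RS·sin S/sin T ≈ 263.52.
Circumradius = RS/(2 sin T) ≈ 131.84.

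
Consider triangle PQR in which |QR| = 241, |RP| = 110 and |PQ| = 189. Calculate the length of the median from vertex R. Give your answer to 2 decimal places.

161.74

Median from R: ½√(2·|QR|² + 2·|RP|² − |PQ|²) ≈ 161.74.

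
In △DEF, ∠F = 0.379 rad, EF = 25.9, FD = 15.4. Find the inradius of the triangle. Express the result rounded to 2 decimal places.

By the law of cosines, DE² = EF² + FD² − 2·EF·FD·cos F = 166.86, so DE ≈ 12.917.
Area = ½·EF·FD·sin F ≈ 73.787.
Semiperimeter s = (25.9+15.4+12.917)/2 = 27.109.
Inradius = area/s = 73.787/27.109 ≈ 2.7219.

r ≈ 2.72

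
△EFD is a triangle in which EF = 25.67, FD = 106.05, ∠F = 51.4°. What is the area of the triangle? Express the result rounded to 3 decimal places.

1063.768

Area = ½·EF·FD·sin F ≈ 1063.8.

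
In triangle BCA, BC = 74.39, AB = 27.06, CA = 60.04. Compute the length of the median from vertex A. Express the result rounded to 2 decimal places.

m_A ≈ 28.02

Median from A: ½√(2·CA² + 2·AB² − BC²) ≈ 28.019.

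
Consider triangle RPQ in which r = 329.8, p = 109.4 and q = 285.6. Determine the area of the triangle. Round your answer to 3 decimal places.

area ≈ 15151.086

Semiperimeter s = (329.8 + 109.4 + 285.6)/2 = 362.4.
Heron's formula: area = √(362.4·32.6·253·76.8) ≈ 15151.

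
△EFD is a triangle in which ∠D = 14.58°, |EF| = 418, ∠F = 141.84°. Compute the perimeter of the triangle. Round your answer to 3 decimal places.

2108.203

The third angle is ∠E = 180° − ∠F − ∠D = 23.58°.
Law of sines: |FD| = |EF|·sin E/sin D ≈ 664.25.
Law of sines: |DE| = |EF|·sin F/sin D ≈ 1026.
Semiperimeter s = (664.25+1026+418)/2 = 1054.1.
Perimeter = 664.25 + 1026 + 418 = 2108.2.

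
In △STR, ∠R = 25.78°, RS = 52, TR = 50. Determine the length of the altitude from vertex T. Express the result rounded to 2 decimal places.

By the law of cosines, ST² = TR² + RS² − 2·TR·RS·cos R = 521.55, so ST ≈ 22.838.
Area = ½·TR·RS·sin R ≈ 565.39.
The altitude from T has length 2·area/RS ≈ 21.746.

21.75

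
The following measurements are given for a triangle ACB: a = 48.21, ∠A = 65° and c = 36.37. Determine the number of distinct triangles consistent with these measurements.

1

c·sin A = 36.37·sin(65°) ≈ 32.96.
Since a ≥ c, exactly one triangle exists.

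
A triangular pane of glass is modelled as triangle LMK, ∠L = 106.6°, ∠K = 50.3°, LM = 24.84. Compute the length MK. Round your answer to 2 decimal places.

30.94

The third angle is ∠M = 180° − ∠K − ∠L = 23.10°.
Law of sines: MK = LM·sin L/sin K ≈ 30.939.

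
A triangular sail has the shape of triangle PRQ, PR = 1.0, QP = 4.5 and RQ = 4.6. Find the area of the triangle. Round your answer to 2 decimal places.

Semiperimeter s = (4.6 + 4.5 + 1)/2 = 5.05.
Heron's formula: area = √(5.05·0.45·0.55·4.05) ≈ 2.2499.

2.25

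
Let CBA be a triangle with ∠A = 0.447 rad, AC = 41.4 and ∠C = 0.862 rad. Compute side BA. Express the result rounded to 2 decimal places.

32.54

The third angle is ∠B = π − ∠A − ∠C = 1.833 rad.
Law of sines: BA = AC·sin C/sin B ≈ 32.537.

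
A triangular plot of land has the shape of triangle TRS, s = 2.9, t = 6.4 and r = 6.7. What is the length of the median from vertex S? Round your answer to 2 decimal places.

m_S ≈ 6.39

Median from S: ½√(2·t² + 2·r² − s²) ≈ 6.3892.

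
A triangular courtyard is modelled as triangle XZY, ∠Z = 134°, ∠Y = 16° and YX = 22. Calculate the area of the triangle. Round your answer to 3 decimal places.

The third angle is ∠X = 180° − ∠Z − ∠Y = 30.00°.
Law of sines: ZY = YX·sin X/sin Z ≈ 15.292.
Law of sines: XZ = YX·sin Y/sin Z ≈ 8.43.
Area = ½·YX·ZY·sin Y ≈ 46.365.

46.365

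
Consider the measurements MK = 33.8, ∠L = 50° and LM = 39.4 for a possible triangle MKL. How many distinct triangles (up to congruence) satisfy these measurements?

LM·sin L = 39.4·sin(50°) ≈ 30.18.
Since LM sin L < MK < LM (30.18 < 33.8 < 39.4), two triangles exist.

2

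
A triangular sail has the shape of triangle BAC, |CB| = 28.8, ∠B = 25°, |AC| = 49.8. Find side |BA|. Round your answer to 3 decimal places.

Law of sines: sin A = |CB|·sin B/|AC| ≈ 0.24441.
Since |AC| ≥ |CB|, only the acute value applies: ∠A ≈ 14.15°.
Then ∠C = 180° − ∠B − ∠A ≈ 140.85°.
Law of sines gives |BA| = |AC|·sin C/sin B ≈ 74.391.

74.391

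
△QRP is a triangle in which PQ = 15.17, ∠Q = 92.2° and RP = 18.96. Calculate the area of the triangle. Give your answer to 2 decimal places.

area ≈ 81.90

Law of sines: sin R = PQ·sin Q/RP ≈ 0.79952.
Since RP ≥ PQ, only the acute value applies: ∠R ≈ 53.08°.
Then ∠P = 180° − ∠Q − ∠R ≈ 34.72°.
Law of sines gives QR = RP·sin P/sin Q ≈ 10.806.
Area = ½·RP·PQ·sin P ≈ 81.902.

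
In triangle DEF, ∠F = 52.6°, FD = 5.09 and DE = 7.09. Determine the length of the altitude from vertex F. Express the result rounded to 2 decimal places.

Law of sines: sin E = FD·sin F/DE ≈ 0.57032.
Since DE ≥ FD, only the acute value applies: ∠E ≈ 34.77°.
Then ∠D = 180° − ∠F − ∠E ≈ 92.63°.
Law of sines gives EF = DE·sin D/sin F ≈ 8.9154.
Area = ½·DE·FD·sin D ≈ 18.025.
The altitude from F has length 2·area/DE ≈ 5.0846.

5.08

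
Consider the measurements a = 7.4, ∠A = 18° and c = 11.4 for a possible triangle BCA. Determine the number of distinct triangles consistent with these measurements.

c·sin A = 11.4·sin(18°) ≈ 3.523.
Since c sin A < a < c (3.523 < 7.4 < 11.4), two triangles exist.

2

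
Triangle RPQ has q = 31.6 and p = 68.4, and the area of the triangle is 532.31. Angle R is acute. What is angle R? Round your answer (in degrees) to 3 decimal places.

From area = ½·p·q·sin R, we get sin R = 2·area/(p·q) ≈ 0.49255.
Taking the acute solution, ∠R ≈ 29.51°.

29.508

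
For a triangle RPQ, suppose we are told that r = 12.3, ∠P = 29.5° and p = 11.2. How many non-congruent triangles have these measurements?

r·sin P = 12.3·sin(29.5°) ≈ 6.057.
Since r sin P < p < r (6.057 < 11.2 < 12.3), two triangles exist.

2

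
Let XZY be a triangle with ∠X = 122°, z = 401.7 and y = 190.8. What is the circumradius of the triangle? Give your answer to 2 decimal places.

311.42

By the law of cosines, x² = z² + y² − 2·z·y·cos X = 2.79e+05, so x ≈ 528.2.
Area = ½·z·y·sin X ≈ 32499.
Circumradius = x/(2 sin X) ≈ 311.42.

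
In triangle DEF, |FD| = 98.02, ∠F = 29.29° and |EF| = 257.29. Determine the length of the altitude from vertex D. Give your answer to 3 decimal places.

By the law of cosines, |DE|² = |EF|² + |FD|² − 2·|EF|·|FD|·cos F = 31815, so |DE| ≈ 178.37.
Area = ½·|EF|·|FD|·sin F ≈ 6169.1.
The altitude from D has length 2·area/|EF| ≈ 47.954.

47.954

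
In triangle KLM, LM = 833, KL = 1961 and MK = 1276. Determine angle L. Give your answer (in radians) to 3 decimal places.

0.471

By the law of cosines, cos L = (KL² + LM² − MK²) / (2·KL·LM) ≈ 0.89110, so ∠L ≈ 0.471 rad.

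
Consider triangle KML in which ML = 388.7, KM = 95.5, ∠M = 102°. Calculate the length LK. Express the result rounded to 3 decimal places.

419.099

By the law of cosines, LK² = KM² + ML² − 2·KM·ML·cos M = 1.7564e+05, so LK ≈ 419.1.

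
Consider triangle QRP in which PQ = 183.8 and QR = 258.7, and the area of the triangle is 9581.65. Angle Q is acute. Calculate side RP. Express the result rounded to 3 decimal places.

From area = ½·PQ·QR·sin Q, we get sin Q = 2·area/(PQ·QR) ≈ 0.40302.
Taking the acute solution, ∠Q ≈ 23.77°.
Law of cosines then gives RP ≈ 116.94.

116.941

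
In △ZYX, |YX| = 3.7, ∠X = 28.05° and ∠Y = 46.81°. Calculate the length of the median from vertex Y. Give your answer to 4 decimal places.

The third angle is ∠Z = 180° − ∠Y − ∠X = 105.14°.
Law of sines: |XZ| = |YX|·sin Y/sin Z ≈ 2.7946.
Law of sines: |ZY| = |YX|·sin X/sin Z ≈ 1.8025.
Median from Y: ½√(2·|ZY|² + 2·|YX|² − |XZ|²) ≈ 2.5528.

m_Y ≈ 2.5528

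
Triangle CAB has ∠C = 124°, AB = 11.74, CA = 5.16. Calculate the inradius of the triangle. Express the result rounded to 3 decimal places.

r ≈ 1.380

Law of sines: sin B = CA·sin C/AB ≈ 0.36438.
Since AB ≥ CA, only the acute value applies: ∠B ≈ 21.37°.
Then ∠A = 180° − ∠C − ∠B ≈ 34.63°.
Law of sines gives BC = AB·sin A/sin C ≈ 8.0474.
Area = ½·AB·CA·sin A ≈ 17.213.
Semiperimeter s = (11.74+8.0474+5.16)/2 = 12.474.
Inradius = area/s = 17.213/12.474 ≈ 1.3799.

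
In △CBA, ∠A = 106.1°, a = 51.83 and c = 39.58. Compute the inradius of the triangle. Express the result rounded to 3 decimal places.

Law of sines: sin C = c·sin A/a ≈ 0.73370.
Since a ≥ c, only the acute value applies: ∠C ≈ 47.20°.
Then ∠B = 180° − ∠A − ∠C ≈ 26.70°.
Law of sines gives b = a·sin B/sin A ≈ 24.241.
Area = ½·a·c·sin B ≈ 460.91.
Semiperimeter s = (39.58+24.241+51.83)/2 = 57.826.
Inradius = area/s = 460.91/57.826 ≈ 7.9708.

r ≈ 7.971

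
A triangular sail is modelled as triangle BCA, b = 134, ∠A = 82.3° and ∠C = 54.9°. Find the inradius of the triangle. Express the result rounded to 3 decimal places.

The third angle is ∠B = 180° − ∠C − ∠A = 42.80°.
Law of sines: c = b·sin C/sin B ≈ 161.36.
Law of sines: a = b·sin A/sin B ≈ 195.44.
Area = ½·b·c·sin A ≈ 10713.
Semiperimeter s = (134+161.36+195.44)/2 = 245.4.
Inradius = area/s = 10713/245.4 ≈ 43.657.

r ≈ 43.657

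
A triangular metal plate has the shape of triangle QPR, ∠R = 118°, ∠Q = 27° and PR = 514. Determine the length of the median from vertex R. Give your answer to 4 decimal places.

305.1636

The third angle is ∠P = 180° − ∠R − ∠Q = 35.00°.
Law of sines: RQ = PR·sin P/sin Q ≈ 649.39.
Law of sines: QP = PR·sin R/sin Q ≈ 999.66.
Median from R: ½√(2·PR² + 2·RQ² − QP²) ≈ 305.16.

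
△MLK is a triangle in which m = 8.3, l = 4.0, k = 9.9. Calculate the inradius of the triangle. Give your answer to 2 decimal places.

r ≈ 1.47

Semiperimeter s = (8.3 + 4 + 9.9)/2 = 11.1.
Heron's formula: area = √(11.1·2.8·7.1·1.2) ≈ 16.273.
Inradius = area/s = 16.273/11.1 ≈ 1.466.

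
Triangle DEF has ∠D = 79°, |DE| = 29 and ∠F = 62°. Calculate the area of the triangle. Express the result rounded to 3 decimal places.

294.205

The third angle is ∠E = 180° − ∠F − ∠D = 39.00°.
Law of sines: |EF| = |DE|·sin D/sin F ≈ 32.241.
Law of sines: |FD| = |DE|·sin E/sin F ≈ 20.67.
Area = ½·|DE|·|EF|·sin E ≈ 294.2.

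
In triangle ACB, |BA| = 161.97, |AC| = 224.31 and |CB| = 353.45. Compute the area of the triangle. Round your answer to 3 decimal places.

Semiperimeter s = (353.45 + 161.97 + 224.31)/2 = 369.87.
Heron's formula: area = √(369.87·16.415·207.9·145.56) ≈ 13554.

area ≈ 13554.317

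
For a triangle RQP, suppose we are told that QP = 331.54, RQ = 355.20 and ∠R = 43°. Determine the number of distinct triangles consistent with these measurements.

2

RQ·sin R = 355.20·sin(43°) ≈ 242.2.
Since RQ sin R < QP < RQ (242.2 < 331.54 < 355.20), two triangles exist.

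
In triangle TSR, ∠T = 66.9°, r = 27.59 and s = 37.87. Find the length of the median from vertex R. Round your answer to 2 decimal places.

34.85

By the law of cosines, t² = s² + r² − 2·s·r·cos T = 1375.5, so t ≈ 37.088.
Median from R: ½√(2·t² + 2·s² − r²) ≈ 34.85.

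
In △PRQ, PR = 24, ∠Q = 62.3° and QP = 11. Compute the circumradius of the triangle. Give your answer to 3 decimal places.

Law of sines: sin R = QP·sin Q/PR ≈ 0.40581.
Since PR ≥ QP, only the acute value applies: ∠R ≈ 23.94°.
Then ∠P = 180° − ∠Q − ∠R ≈ 93.76°.
Law of sines gives RQ = PR·sin P/sin Q ≈ 27.048.
Circumradius = PR/(2 sin Q) ≈ 13.553.

13.553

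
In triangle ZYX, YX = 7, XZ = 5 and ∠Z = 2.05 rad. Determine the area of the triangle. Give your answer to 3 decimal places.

area ≈ 6.897

Law of sines: sin Y = XZ·sin Z/YX ≈ 0.63383.
Since YX ≥ XZ, only the acute value applies: ∠Y ≈ 0.686 rad.
Then ∠X = π − ∠Z − ∠Y ≈ 0.405 rad.
Law of sines gives ZY = YX·sin X/sin Z ≈ 3.1089.
Area = ½·YX·XZ·sin X ≈ 6.8969.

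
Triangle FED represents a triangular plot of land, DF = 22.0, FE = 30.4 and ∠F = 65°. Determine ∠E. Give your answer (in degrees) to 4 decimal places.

43.3759

By the law of cosines, ED² = DF² + FE² − 2·DF·FE·cos F = 842.87, so ED ≈ 29.032.
Law of cosines again: cos E = (FE² + ED² − DF²)/(2·FE·ED) ≈ 0.72686, so ∠E ≈ 43.38°.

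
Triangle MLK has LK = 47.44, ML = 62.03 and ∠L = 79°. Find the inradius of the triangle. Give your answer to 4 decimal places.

By the law of cosines, KM² = ML² + LK² − 2·ML·LK·cos L = 4975.3, so KM ≈ 70.536.
Area = ½·ML·LK·sin L ≈ 1444.3.
Semiperimeter s = (47.44+70.536+62.03)/2 = 90.003.
Inradius = area/s = 1444.3/90.003 ≈ 16.047.

16.0475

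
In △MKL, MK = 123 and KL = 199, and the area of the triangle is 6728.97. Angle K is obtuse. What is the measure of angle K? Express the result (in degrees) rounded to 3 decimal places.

From area = ½·MK·KL·sin K, we get sin K = 2·area/(MK·KL) ≈ 0.54982.
Taking the obtuse solution, ∠K ≈ 146.65°.

146.645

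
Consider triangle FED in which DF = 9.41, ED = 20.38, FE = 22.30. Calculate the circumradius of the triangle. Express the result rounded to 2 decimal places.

11.15

By the law of cosines, cos F = (DF² + FE² − ED²) / (2·DF·FE) ≈ 0.40624, so ∠F ≈ 66.03°.
Circumradius = ED/(2 sin F) ≈ 11.152.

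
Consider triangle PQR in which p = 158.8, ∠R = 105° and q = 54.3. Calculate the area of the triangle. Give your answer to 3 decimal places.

Area = ½·p·q·sin R ≈ 4164.5.

4164.512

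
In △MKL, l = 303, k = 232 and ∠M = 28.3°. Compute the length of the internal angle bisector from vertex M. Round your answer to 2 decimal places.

By the law of cosines, m² = k² + l² − 2·k·l·cos M = 21845, so m ≈ 147.8.
The bisector from M has length 2·k·l·cos(∠M/2)/(k+l) ≈ 254.82.

t_M ≈ 254.82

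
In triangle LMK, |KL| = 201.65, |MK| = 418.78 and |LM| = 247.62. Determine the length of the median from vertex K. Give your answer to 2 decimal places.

Median from K: ½√(2·|MK|² + 2·|KL|² − |LM|²) ≈ 304.45.

m_K ≈ 304.45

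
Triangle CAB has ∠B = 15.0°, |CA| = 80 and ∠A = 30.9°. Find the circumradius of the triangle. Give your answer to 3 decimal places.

R ≈ 154.548

The third angle is ∠C = 180° − ∠A − ∠B = 134.10°.
Law of sines: |AB| = |CA|·sin C/sin B ≈ 221.97.
Law of sines: |BC| = |CA|·sin A/sin B ≈ 158.73.
Circumradius = |CA|/(2 sin B) ≈ 154.55.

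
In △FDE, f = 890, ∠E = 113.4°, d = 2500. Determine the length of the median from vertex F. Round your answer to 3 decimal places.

By the law of cosines, e² = f² + d² − 2·f·d·cos E = 8.8094e+06, so e ≈ 2968.1.
Median from F: ½√(2·d² + 2·e² − f²) ≈ 2707.7.

2707.707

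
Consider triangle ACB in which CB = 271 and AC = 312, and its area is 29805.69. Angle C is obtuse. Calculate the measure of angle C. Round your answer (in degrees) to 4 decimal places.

From area = ½·AC·CB·sin C, we get sin C = 2·area/(AC·CB) ≈ 0.70503.
Taking the obtuse solution, ∠C ≈ 135.17°.

∠C ≈ 135.1683°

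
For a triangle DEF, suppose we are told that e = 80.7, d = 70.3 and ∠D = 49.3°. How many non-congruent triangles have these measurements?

e·sin D = 80.7·sin(49.3°) ≈ 61.18.
Since e sin D < d < e (61.18 < 70.3 < 80.7), two triangles exist.

2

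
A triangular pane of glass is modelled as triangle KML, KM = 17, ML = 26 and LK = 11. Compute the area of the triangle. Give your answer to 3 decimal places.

Semiperimeter s = (26 + 11 + 17)/2 = 27.
Heron's formula: area = √(27·1·16·10) ≈ 65.727.

65.727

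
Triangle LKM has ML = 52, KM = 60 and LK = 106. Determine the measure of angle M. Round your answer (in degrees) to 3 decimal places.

∠M ≈ 142.221°

By the law of cosines, cos M = (KM² + ML² − LK²) / (2·KM·ML) ≈ -0.79038, so ∠M ≈ 142.22°.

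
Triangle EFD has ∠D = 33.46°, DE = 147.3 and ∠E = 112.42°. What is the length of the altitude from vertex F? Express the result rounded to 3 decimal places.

h_F ≈ 133.842

The third angle is ∠F = 180° − ∠D − ∠E = 34.12°.
Law of sines: FD = DE·sin E/sin F ≈ 242.75.
Law of sines: EF = DE·sin D/sin F ≈ 144.79.
Area = ½·DE·FD·sin D ≈ 9857.5.
The altitude from F has length 2·area/DE ≈ 133.84.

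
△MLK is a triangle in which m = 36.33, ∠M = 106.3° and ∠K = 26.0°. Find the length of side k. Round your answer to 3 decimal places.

The third angle is ∠L = 180° − ∠K − ∠M = 47.70°.
Law of sines: k = m·sin K/sin M ≈ 16.593.

16.593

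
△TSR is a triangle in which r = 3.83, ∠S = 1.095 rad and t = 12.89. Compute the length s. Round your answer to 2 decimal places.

By the law of cosines, s² = r² + t² − 2·r·t·cos S = 135.59, so s ≈ 11.645.

11.64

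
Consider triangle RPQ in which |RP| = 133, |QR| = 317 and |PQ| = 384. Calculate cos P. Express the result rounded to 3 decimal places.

By the law of cosines, cos P = (|RP|² + |PQ|² − |QR|²) / (2·|RP|·|PQ|) ≈ 0.63299, so ∠P ≈ 50.73°.

0.633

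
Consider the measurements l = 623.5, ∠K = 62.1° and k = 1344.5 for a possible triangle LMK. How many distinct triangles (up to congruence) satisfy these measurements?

1

l·sin K = 623.5·sin(62.1°) ≈ 551.
Since k ≥ l, exactly one triangle exists.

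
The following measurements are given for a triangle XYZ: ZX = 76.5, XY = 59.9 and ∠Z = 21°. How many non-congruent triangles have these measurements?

ZX·sin Z = 76.5·sin(21°) ≈ 27.42.
Since ZX sin Z < XY < ZX (27.42 < 59.9 < 76.5), two triangles exist.

2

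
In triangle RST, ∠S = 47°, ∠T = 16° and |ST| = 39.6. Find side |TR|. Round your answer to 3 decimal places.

32.504

The third angle is ∠R = 180° − ∠S − ∠T = 117.00°.
Law of sines: |TR| = |ST|·sin S/sin R ≈ 32.504.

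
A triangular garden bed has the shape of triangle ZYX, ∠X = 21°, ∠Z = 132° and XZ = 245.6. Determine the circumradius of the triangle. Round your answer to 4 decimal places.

R ≈ 270.4902

The third angle is ∠Y = 180° − ∠X − ∠Z = 27.00°.
Law of sines: YX = XZ·sin Z/sin Y ≈ 402.03.
Law of sines: ZY = XZ·sin X/sin Y ≈ 193.87.
Circumradius = XZ/(2 sin Y) ≈ 270.49.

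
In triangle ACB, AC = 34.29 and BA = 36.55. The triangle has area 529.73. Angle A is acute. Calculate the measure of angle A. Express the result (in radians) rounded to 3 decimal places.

1.007

From area = ½·BA·AC·sin A, we get sin A = 2·area/(BA·AC) ≈ 0.84534.
Taking the acute solution, ∠A ≈ 1.007 rad.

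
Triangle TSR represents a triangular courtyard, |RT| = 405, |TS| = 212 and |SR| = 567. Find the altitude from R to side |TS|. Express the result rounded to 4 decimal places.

Semiperimeter s = (567 + 405 + 212)/2 = 592.
Heron's formula: area = √(592·25·187·380) ≈ 32430.
The altitude from R has length 2·area/|TS| ≈ 305.94.

h_R ≈ 305.9409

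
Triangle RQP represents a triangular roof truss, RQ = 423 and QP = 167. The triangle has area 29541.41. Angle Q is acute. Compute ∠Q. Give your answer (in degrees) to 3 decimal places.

∠Q ≈ 56.760°

From area = ½·RQ·QP·sin Q, we get sin Q = 2·area/(RQ·QP) ≈ 0.83638.
Taking the acute solution, ∠Q ≈ 56.76°.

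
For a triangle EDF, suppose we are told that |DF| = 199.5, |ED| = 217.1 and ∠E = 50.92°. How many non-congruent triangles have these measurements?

2

|ED|·sin E = 217.1·sin(50.92°) ≈ 168.5.
Since |ED| sin E < |DF| < |ED| (168.5 < 199.5 < 217.1), two triangles exist.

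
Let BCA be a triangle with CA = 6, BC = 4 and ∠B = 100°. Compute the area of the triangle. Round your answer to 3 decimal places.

area ≈ 7.546

Law of sines: sin A = BC·sin B/CA ≈ 0.65654.
Since CA ≥ BC, only the acute value applies: ∠A ≈ 41.04°.
Then ∠C = 180° − ∠B − ∠A ≈ 38.96°.
Law of sines gives AB = CA·sin C/sin B ≈ 3.8312.
Area = ½·CA·BC·sin C ≈ 7.5459.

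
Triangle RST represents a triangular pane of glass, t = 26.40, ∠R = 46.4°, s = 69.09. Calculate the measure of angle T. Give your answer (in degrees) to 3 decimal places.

By the law of cosines, r² = s² + t² − 2·s·t·cos R = 2954.7, so r ≈ 54.357.
Law of cosines again: cos T = (r² + s² − t²)/(2·r·s) ≈ 0.93611, so ∠T ≈ 20.59°.

20.592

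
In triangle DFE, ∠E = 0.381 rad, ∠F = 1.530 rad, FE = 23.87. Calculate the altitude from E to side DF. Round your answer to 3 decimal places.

The third angle is ∠D = π − ∠F − ∠E = 1.231 rad.
Law of sines: ED = FE·sin F/sin D ≈ 25.3.
Law of sines: DF = FE·sin E/sin D ≈ 9.4157.
Area = ½·FE·ED·sin E ≈ 112.28.
The altitude from E has length 2·area/DF ≈ 23.85.

h_E ≈ 23.850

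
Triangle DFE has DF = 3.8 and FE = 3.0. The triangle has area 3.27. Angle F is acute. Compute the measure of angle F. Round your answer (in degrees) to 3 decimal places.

From area = ½·DF·FE·sin F, we get sin F = 2·area/(DF·FE) ≈ 0.57368.
Taking the acute solution, ∠F ≈ 35.01°.

∠F ≈ 35.008°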